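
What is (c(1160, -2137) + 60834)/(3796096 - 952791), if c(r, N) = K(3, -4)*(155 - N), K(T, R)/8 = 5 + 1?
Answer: 34170/568661 ≈ 0.060089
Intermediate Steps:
K(T, R) = 48 (K(T, R) = 8*(5 + 1) = 8*6 = 48)
c(r, N) = 7440 - 48*N (c(r, N) = 48*(155 - N) = 7440 - 48*N)
(c(1160, -2137) + 60834)/(3796096 - 952791) = ((7440 - 48*(-2137)) + 60834)/(3796096 - 952791) = ((7440 + 102576) + 60834)/2843305 = (110016 + 60834)*(1/2843305) = 170850*(1/2843305) = 34170/568661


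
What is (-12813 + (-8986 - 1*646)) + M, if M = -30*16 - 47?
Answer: -22972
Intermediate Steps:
M = -527 (M = -480 - 47 = -527)
(-12813 + (-8986 - 1*646)) + M = (-12813 + (-8986 - 1*646)) - 527 = (-12813 + (-8986 - 646)) - 527 = (-12813 - 9632) - 527 = -22445 - 527 = -22972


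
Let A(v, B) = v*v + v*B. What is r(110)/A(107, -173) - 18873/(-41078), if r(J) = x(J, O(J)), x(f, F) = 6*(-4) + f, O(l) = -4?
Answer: 64874209/145046418 ≈ 0.44727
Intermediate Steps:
x(f, F) = -24 + f
r(J) = -24 + J
A(v, B) = v² + B*v
r(110)/A(107, -173) - 18873/(-41078) = (-24 + 110)/((107*(-173 + 107))) - 18873/(-41078) = 86/((107*(-66))) - 18873*(-1/41078) = 86/(-7062) + 18873/41078 = 86*(-1/7062) + 18873/41078 = -43/3531 + 18873/41078 = 64874209/145046418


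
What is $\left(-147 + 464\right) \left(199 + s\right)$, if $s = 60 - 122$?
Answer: $43429$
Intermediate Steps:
$s = -62$ ($s = 60 - 122 = -62$)
$\left(-147 + 464\right) \left(199 + s\right) = \left(-147 + 464\right) \left(199 - 62\right) = 317 \cdot 137 = 43429$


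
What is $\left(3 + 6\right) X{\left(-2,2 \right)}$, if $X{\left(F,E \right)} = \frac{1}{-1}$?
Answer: $-9$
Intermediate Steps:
$X{\left(F,E \right)} = -1$
$\left(3 + 6\right) X{\left(-2,2 \right)} = \left(3 + 6\right) \left(-1\right) = 9 \left(-1\right) = -9$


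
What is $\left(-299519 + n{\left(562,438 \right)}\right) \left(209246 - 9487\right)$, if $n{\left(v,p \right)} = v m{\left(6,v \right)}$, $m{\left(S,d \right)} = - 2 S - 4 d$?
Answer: $-313549517001$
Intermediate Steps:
$m{\left(S,d \right)} = - 4 d - 2 S$
$n{\left(v,p \right)} = v \left(-12 - 4 v\right)$ ($n{\left(v,p \right)} = v \left(- 4 v - 12\right) = v \left(-12 - 4 v\right)$)
$\left(-299519 + n{\left(562,438 \right)}\right) \left(209246 - 9487\right) = \left(-299519 - 2248 \left(3 + 562\right)\right) \left(209246 - 9487\right) = \left(-299519 - 2248 \cdot 565\right) 199759 = \left(-299519 - 1270120\right) 199759 = \left(-1569639\right) 199759 = -313549517001$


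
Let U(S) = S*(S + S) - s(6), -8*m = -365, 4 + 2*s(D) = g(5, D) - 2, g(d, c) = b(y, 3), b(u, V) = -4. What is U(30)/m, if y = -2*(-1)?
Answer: 2888/73 ≈ 39.562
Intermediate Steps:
y = 2
g(d, c) = -4
s(D) = -5 (s(D) = -2 + (-4 - 2)/2 = -2 + (½)*(-6) = -2 - 3 = -5)
m = 365/8 (m = -⅛*(-365) = 365/8 ≈ 45.625)
U(S) = 5 + 2*S² (U(S) = S*(S + S) - 1*(-5) = S*(2*S) + 5 = 2*S² + 5 = 5 + 2*S²)
U(30)/m = (5 + 2*30²)/(365/8) = (5 + 2*900)*(8/365) = (5 + 1800)*(8/365) = 1805*(8/365) = 2888/73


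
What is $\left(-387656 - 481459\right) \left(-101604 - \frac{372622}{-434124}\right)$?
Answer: $\frac{6389206546294585}{72354} \approx 8.8305 \cdot 10^{10}$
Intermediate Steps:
$\left(-387656 - 481459\right) \left(-101604 - \frac{372622}{-434124}\right) = - 869115 \left(-101604 - - \frac{186311}{217062}\right) = - 869115 \left(-101604 + \frac{186311}{217062}\right) = \left(-869115\right) \left(- \frac{22054181137}{217062}\right) = \frac{6389206546294585}{72354}$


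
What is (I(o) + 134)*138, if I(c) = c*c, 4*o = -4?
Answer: 18630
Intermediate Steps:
o = -1 (o = (¼)*(-4) = -1)
I(c) = c²
(I(o) + 134)*138 = ((-1)² + 134)*138 = (1 + 134)*138 = 135*138 = 18630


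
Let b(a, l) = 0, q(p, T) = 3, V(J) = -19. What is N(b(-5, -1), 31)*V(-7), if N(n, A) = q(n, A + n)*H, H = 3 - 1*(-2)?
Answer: -285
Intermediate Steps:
H = 5 (H = 3 + 2 = 5)
N(n, A) = 15 (N(n, A) = 3*5 = 15)
N(b(-5, -1), 31)*V(-7) = 15*(-19) = -285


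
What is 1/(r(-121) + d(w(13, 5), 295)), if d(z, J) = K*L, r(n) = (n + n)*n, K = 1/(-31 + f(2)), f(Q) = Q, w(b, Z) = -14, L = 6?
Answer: 29/849172 ≈ 3.4151e-5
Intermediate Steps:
K = -1/29 (K = 1/(-31 + 2) = 1/(-29) = -1/29 ≈ -0.034483)
r(n) = 2*n² (r(n) = (2*n)*n = 2*n²)
d(z, J) = -6/29 (d(z, J) = -1/29*6 = -6/29)
1/(r(-121) + d(w(13, 5), 295)) = 1/(2*(-121)² - 6/29) = 1/(2*14641 - 6/29) = 1/(29282 - 6/29) = 1/(849172/29) = 29/849172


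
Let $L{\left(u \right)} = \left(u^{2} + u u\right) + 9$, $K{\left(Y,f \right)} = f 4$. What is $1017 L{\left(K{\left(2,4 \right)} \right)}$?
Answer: $529857$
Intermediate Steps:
$K{\left(Y,f \right)} = 4 f$
$L{\left(u \right)} = 9 + 2 u^{2}$ ($L{\left(u \right)} = \left(u^{2} + u^{2}\right) + 9 = 2 u^{2} + 9 = 9 + 2 u^{2}$)
$1017 L{\left(K{\left(2,4 \right)} \right)} = 1017 \left(9 + 2 \left(4 \cdot 4\right)^{2}\right) = 1017 \left(9 + 2 \cdot 16^{2}\right) = 1017 \left(9 + 2 \cdot 256\right) = 1017 \left(9 + 512\right) = 1017 \cdot 521 = 529857$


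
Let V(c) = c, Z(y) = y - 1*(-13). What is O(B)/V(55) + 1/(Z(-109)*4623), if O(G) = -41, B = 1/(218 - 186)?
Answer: -18196183/24409440 ≈ -0.74546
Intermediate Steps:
Z(y) = 13 + y (Z(y) = y + 13 = 13 + y)
B = 1/32 ≈ 0.031250
O(B)/V(55) + 1/(Z(-109)*4623) = -41/55 + 1/((13 - 109)*4623) = -41*1/55 + (1/4623)/(-96) = -41/55 - 1/96*1/4623 = -41/55 - 1/443808 = -18196183/24409440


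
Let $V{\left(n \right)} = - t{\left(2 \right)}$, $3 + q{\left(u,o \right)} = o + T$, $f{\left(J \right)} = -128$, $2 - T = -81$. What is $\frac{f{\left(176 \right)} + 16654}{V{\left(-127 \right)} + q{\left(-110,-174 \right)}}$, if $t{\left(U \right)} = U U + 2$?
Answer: $- \frac{8263}{50} \approx -165.26$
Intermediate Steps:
$T = 83$ ($T = 2 - -81 = 2 + 81 = 83$)
$q{\left(u,o \right)} = 80 + o$ ($q{\left(u,o \right)} = -3 + \left(o + 83\right) = -3 + \left(83 + o\right) = 80 + o$)
$t{\left(U \right)} = 2 + U^{2}$ ($t{\left(U \right)} = U^{2} + 2 = 2 + U^{2}$)
$V{\left(n \right)} = -6$ ($V{\left(n \right)} = - (2 + 2^{2}) = - (2 + 4) = \left(-1\right) 6 = -6$)
$\frac{f{\left(176 \right)} + 16654}{V{\left(-127 \right)} + q{\left(-110,-174 \right)}} = \frac{-128 + 16654}{-6 + \left(80 - 174\right)} = \frac{16526}{-6 - 94} = \frac{16526}{-100} = 16526 \left(- \frac{1}{100}\right) = - \frac{8263}{50}$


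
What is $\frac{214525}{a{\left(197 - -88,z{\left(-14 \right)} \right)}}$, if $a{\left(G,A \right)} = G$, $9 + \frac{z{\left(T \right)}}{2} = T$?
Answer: $\frac{42905}{57} \approx 752.72$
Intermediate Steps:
$z{\left(T \right)} = -18 + 2 T$
$\frac{214525}{a{\left(197 - -88,z{\left(-14 \right)} \right)}} = \frac{214525}{197 - -88} = \frac{214525}{197 + 88} = \frac{214525}{285} = 214525 \cdot \frac{1}{285} = \frac{42905}{57}$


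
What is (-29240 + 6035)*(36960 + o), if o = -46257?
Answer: 215736885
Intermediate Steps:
(-29240 + 6035)*(36960 + o) = (-29240 + 6035)*(36960 - 46257) = -23205*(-9297) = 215736885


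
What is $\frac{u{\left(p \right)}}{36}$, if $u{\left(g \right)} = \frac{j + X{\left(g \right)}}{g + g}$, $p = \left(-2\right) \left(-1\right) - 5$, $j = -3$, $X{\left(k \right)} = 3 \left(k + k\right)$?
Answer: $\frac{7}{72} \approx 0.097222$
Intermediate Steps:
$X{\left(k \right)} = 6 k$ ($X{\left(k \right)} = 3 \cdot 2 k = 6 k$)
$p = -3$ ($p = 2 - 5 = -3$)
$u{\left(g \right)} = \frac{-3 + 6 g}{2 g}$ ($u{\left(g \right)} = \frac{-3 + 6 g}{g + g} = \frac{-3 + 6 g}{2 g}$)
$\frac{u{\left(p \right)}}{36} = \frac{3 - \frac{3}{2 \left(-3\right)}}{36} = \left(3 - - \frac{1}{2}\right) \frac{1}{36} = \left(3 + \frac{1}{2}\right) \frac{1}{36} = \frac{7}{2} \cdot \frac{1}{36} = \frac{7}{72}$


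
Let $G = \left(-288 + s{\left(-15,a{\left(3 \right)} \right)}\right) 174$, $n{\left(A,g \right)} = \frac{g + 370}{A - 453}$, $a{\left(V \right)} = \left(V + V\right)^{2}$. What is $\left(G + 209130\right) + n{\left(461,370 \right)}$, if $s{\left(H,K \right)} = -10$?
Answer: $\frac{314741}{2} \approx 1.5737 \cdot 10^{5}$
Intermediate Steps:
$a{\left(V \right)} = 4 V^{2}$ ($a{\left(V \right)} = \left(2 V\right)^{2} = 4 V^{2}$)
$n{\left(A,g \right)} = \frac{370 + g}{-453 + A}$
$G = -51852$ ($G = \left(-288 - 10\right) 174 = \left(-298\right) 174 = -51852$)
$\left(G + 209130\right) + n{\left(461,370 \right)} = \left(-51852 + 209130\right) + \frac{370 + 370}{-453 + 461} = 157278 + \frac{1}{8} \cdot 740 = 157278 + \frac{185}{2} = \frac{314741}{2}$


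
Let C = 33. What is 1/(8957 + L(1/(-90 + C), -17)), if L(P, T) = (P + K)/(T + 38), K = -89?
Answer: 1197/10716455 ≈ 0.00011170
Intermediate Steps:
L(P, T) = (-89 + P)/(38 + T) (L(P, T) = (P - 89)/(T + 38) = (-89 + P)/(38 + T))
1/(8957 + L(1/(-90 + C), -17)) = 1/(8957 + (-89 + 1/(-90 + 33))/(38 - 17)) = 1/(8957 + (-89 + 1/(-57))/21) = 1/(8957 + (-89 - 1/57)/21) = 1/(8957 + (1/21)*(-5074/57)) = 1/(8957 - 5074/1197) = 1/(10716455/1197) = 1197/10716455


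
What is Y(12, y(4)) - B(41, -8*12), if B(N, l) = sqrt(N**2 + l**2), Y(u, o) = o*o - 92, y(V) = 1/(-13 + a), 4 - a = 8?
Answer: -26587/289 - sqrt(10897) ≈ -196.39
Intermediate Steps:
a = -4 (a = 4 - 1*8 = 4 - 8 = -4)
y(V) = -1/17 (y(V) = 1/(-13 - 4) = 1/(-17) = -1/17)
Y(u, o) = -92 + o**2 (Y(u, o) = o**2 - 92 = -92 + o**2)
Y(12, y(4)) - B(41, -8*12) = (-92 + (-1/17)**2) - sqrt(41**2 + (-8*12)**2) = (-92 + 1/289) - sqrt(1681 + (-96)**2) = -26587/289 - sqrt(1681 + 9216) = -26587/289 - sqrt(10897)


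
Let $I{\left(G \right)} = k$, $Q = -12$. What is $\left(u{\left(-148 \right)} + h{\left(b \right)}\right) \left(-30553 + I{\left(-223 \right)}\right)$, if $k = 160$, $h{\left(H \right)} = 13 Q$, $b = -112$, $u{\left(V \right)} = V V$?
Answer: $-660986964$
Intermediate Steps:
$u{\left(V \right)} = V^{2}$
$h{\left(H \right)} = -156$ ($h{\left(H \right)} = 13 \left(-12\right) = -156$)
$I{\left(G \right)} = 160$
$\left(u{\left(-148 \right)} + h{\left(b \right)}\right) \left(-30553 + I{\left(-223 \right)}\right) = \left(\left(-148\right)^{2} - 156\right) \left(-30553 + 160\right) = \left(21904 - 156\right) \left(-30393\right) = 21748 \left(-30393\right) = -660986964$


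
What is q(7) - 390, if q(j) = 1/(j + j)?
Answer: -5459/14 ≈ -389.93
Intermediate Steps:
q(j) = 1/(2*j)
q(7) - 390 = (½)/7 - 390 = (½)*(⅐) - 390 = 1/14 - 390 = -5459/14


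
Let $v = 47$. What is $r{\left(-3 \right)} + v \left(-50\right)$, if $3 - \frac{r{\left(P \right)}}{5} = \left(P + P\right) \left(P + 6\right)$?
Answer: $-2245$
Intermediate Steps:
$r{\left(P \right)} = 15 - 10 P \left(6 + P\right)$ ($r{\left(P \right)} = 15 - 5 \left(P + P\right) \left(P + 6\right) = 15 - 5 \cdot 2 P \left(6 + P\right) = 15 - 10 P \left(6 + P\right)$)
$r{\left(-3 \right)} + v \left(-50\right) = \left(15 - -180 - 10 \left(-3\right)^{2}\right) + 47 \left(-50\right) = \left(15 + 180 - 90\right) - 2350 = 105 - 2350 = -2245$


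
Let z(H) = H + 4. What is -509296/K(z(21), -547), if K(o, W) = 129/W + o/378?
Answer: 105305096736/35087 ≈ 3.0013e+6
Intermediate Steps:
z(H) = 4 + H
K(o, W) = 129/W + o/378 (K(o, W) = 129/W + o*(1/378) = 129/W + o/378)
-509296/K(z(21), -547) = -509296/(129/(-547) + (4 + 21)/378) = -509296/(129*(-1/547) + (1/378)*25) = -509296/(-129/547 + 25/378) = -509296/(-35087/206766) = -509296*(-206766/35087) = 105305096736/35087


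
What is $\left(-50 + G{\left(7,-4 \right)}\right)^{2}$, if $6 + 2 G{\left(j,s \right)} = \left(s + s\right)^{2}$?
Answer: $441$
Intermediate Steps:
$G{\left(j,s \right)} = -3 + 2 s^{2}$ ($G{\left(j,s \right)} = -3 + \frac{\left(s + s\right)^{2}}{2} = -3 + \frac{\left(2 s\right)^{2}}{2} = -3 + \frac{4 s^{2}}{2} = -3 + 2 s^{2}$)
$\left(-50 + G{\left(7,-4 \right)}\right)^{2} = \left(-50 - \left(3 - 2 \left(-4\right)^{2}\right)\right)^{2} = \left(-50 + \left(-3 + 2 \cdot 16\right)\right)^{2} = \left(-50 + \left(-3 + 32\right)\right)^{2} = \left(-50 + 29\right)^{2} = \left(-21\right)^{2} = 441$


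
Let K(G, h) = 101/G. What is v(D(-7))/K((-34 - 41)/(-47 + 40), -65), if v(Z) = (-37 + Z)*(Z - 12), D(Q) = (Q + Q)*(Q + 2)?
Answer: 143550/707 ≈ 203.04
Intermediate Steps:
D(Q) = 2*Q*(2 + Q) (D(Q) = (2*Q)*(2 + Q) = 2*Q*(2 + Q))
v(Z) = (-37 + Z)*(-12 + Z)
v(D(-7))/K((-34 - 41)/(-47 + 40), -65) = (444 + (2*(-7)*(2 - 7))² - 98*(-7)*(2 - 7))/((101/(((-34 - 41)/(-47 + 40))))) = (444 + (2*(-7)*(-5))² - 98*(-7)*(-5))/((101/((-75/(-7))))) = (444 + 70² - 49*70)/((101/((-75*(-⅐))))) = (444 + 4900 - 3430)/((101/(75/7))) = 1914/((101*(7/75))) = 1914/(707/75) = 1914*(75/707) = 143550/707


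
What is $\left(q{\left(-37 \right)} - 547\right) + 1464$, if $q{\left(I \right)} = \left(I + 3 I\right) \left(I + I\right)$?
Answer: $11869$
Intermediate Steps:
$q{\left(I \right)} = 8 I^{2}$ ($q{\left(I \right)} = 4 I 2 I = 8 I^{2}$)
$\left(q{\left(-37 \right)} - 547\right) + 1464 = \left(8 \left(-37\right)^{2} - 547\right) + 1464 = \left(8 \cdot 1369 - 547\right) + 1464 = \left(10952 - 547\right) + 1464 = 10405 + 1464 = 11869$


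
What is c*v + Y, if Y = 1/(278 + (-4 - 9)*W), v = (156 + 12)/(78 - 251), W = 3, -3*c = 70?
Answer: 937053/41347 ≈ 22.663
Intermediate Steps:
c = -70/3 (c = -1/3*70 = -70/3 ≈ -23.333)
v = -168/173 (v = 168/(-173) = 168*(-1/173) = -168/173 ≈ -0.97110)
Y = 1/239 (Y = 1/(278 + (-4 - 9)*3) = 1/(278 - 13*3) = 1/(278 - 39) = 1/239 ≈ 0.0041841)
c*v + Y = -70/3*(-168/173) + 1/239 = 3920/173 + 1/239 = 937053/41347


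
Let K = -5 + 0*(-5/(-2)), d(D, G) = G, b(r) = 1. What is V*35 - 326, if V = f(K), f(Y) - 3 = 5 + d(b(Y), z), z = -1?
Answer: -81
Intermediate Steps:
K = -5 (K = -5 + 0*(-5*(-½)) = -5 + 0*(5/2) = -5 + 0 = -5)
f(Y) = 7 (f(Y) = 3 + (5 - 1) = 3 + 4 = 7)
V = 7
V*35 - 326 = 7*35 - 326 = 245 - 326 = -81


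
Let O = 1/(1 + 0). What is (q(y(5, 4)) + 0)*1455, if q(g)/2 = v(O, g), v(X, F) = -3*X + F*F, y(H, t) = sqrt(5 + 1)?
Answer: 8730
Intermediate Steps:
y(H, t) = sqrt(6)
O = 1 (O = 1/1 = 1)
v(X, F) = F**2 - 3*X (v(X, F) = -3*X + F**2 = F**2 - 3*X)
q(g) = -6 + 2*g**2 (q(g) = 2*(g**2 - 3*1) = 2*(g**2 - 3) = 2*(-3 + g**2) = -6 + 2*g**2)
(q(y(5, 4)) + 0)*1455 = ((-6 + 2*(sqrt(6))**2) + 0)*1455 = ((-6 + 2*6) + 0)*1455 = ((-6 + 12) + 0)*1455 = (6 + 0)*1455 = 6*1455 = 8730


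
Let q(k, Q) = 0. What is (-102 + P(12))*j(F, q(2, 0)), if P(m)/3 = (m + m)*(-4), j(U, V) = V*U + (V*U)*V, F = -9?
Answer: 0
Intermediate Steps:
j(U, V) = U*V + U*V**2 (j(U, V) = U*V + (U*V)*V = U*V + U*V**2)
P(m) = -24*m (P(m) = 3*((m + m)*(-4)) = 3*((2*m)*(-4)) = 3*(-8*m) = -24*m)
(-102 + P(12))*j(F, q(2, 0)) = (-102 - 24*12)*(-9*0*(1 + 0)) = (-102 - 288)*(-9*0*1) = -390*0 = 0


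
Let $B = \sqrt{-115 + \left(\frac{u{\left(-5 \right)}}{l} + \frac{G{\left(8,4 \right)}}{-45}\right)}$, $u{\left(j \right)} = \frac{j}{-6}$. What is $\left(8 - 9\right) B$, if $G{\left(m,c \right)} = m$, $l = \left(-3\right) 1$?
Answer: $- \frac{i \sqrt{103910}}{30} \approx - 10.745 i$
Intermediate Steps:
$u{\left(j \right)} = - \frac{j}{6}$ ($u{\left(j \right)} = j \left(- \frac{1}{6}\right) = - \frac{j}{6}$)
$l = -3$
$B = \frac{i \sqrt{103910}}{30}$ ($B = \sqrt{-115 + \left(\frac{\left(- \frac{1}{6}\right) \left(-5\right)}{-3} + \frac{8}{-45}\right)} = \sqrt{-115 + \left(\frac{5}{6} \left(- \frac{1}{3}\right) + 8 \left(- \frac{1}{45}\right)\right)} = \sqrt{-115 - \frac{41}{90}} = \sqrt{- \frac{10391}{90}} = \frac{i \sqrt{103910}}{30} \approx 10.745 i$)
$\left(8 - 9\right) B = \left(8 - 9\right) \frac{i \sqrt{103910}}{30} = - \frac{i \sqrt{103910}}{30}$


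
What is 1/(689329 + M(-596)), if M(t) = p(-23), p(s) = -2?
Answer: 1/689327 ≈ 1.4507e-6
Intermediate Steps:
M(t) = -2
1/(689329 + M(-596)) = 1/(689329 - 2) = 1/689327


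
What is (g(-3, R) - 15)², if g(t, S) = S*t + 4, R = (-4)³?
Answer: 32761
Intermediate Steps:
R = -64
g(t, S) = 4 + S*t
(g(-3, R) - 15)² = ((4 - 64*(-3)) - 15)² = ((4 + 192) - 15)² = (196 - 15)² = 181² = 32761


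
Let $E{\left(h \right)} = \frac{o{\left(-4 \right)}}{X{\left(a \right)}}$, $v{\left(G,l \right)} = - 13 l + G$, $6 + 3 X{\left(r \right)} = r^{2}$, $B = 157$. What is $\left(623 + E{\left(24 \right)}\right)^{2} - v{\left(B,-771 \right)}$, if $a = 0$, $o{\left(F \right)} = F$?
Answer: $380445$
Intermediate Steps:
$X{\left(r \right)} = -2 + \frac{r^{2}}{3}$
$v{\left(G,l \right)} = G - 13 l$
$E{\left(h \right)} = 2$ ($E{\left(h \right)} = - \frac{4}{-2 + \frac{0^{2}}{3}} = - \frac{4}{-2 + \frac{1}{3} \cdot 0} = - \frac{4}{-2 + 0} = - \frac{4}{-2} = \left(-4\right) \left(- \frac{1}{2}\right) = 2$)
$\left(623 + E{\left(24 \right)}\right)^{2} - v{\left(B,-771 \right)} = \left(623 + 2\right)^{2} - \left(157 - -10023\right) = 625^{2} - \left(157 + 10023\right) = 390625 - 10180 = 380445$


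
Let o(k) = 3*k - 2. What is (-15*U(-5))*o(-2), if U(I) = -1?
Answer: -120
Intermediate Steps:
o(k) = -2 + 3*k
(-15*U(-5))*o(-2) = (-15*(-1))*(-2 + 3*(-2)) = 15*(-2 - 6) = 15*(-8) = -120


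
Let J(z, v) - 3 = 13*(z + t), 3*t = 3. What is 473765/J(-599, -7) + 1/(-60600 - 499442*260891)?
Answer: -3643250790917979/59758956225598 ≈ -60.966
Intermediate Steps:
t = 1 (t = (⅓)*3 = 1)
J(z, v) = 16 + 13*z (J(z, v) = 3 + 13*(z + 1) = 3 + 13*(1 + z) = 3 + (13 + 13*z) = 16 + 13*z)
473765/J(-599, -7) + 1/(-60600 - 499442*260891) = 473765/(16 + 13*(-599)) + 1/(-60600 - 499442*260891) = 473765/(16 - 7787) + (1/260891)/(-560042) = 473765/(-7771) - 1/560042*1/260891 = 473765*(-1/7771) - 1/146109917422 = -24935/409 - 1/146109917422 = -3643250790917979/59758956225598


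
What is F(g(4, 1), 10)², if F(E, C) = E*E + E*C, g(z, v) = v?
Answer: 121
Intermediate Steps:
F(E, C) = E² + C*E
F(g(4, 1), 10)² = (1*(10 + 1))² = (1*11)² = 11² = 121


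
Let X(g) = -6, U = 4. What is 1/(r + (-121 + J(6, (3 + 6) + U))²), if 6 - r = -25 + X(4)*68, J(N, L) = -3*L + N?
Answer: 1/24155 ≈ 4.1399e-5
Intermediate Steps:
J(N, L) = N - 3*L
r = 439 (r = 6 - (-25 - 6*68) = 6 - (-25 - 408) = 6 - 1*(-433) = 6 + 433 = 439)
1/(r + (-121 + J(6, (3 + 6) + U))²) = 1/(439 + (-121 + (6 - 3*((3 + 6) + 4)))²) = 1/(439 + (-121 + (6 - 3*(9 + 4)))²) = 1/(439 + (-121 + (6 - 3*13))²) = 1/(439 + (-121 + (6 - 39))²) = 1/(439 + (-121 - 33)²) = 1/(439 + (-154)²) = 1/(439 + 23716) = 1/24155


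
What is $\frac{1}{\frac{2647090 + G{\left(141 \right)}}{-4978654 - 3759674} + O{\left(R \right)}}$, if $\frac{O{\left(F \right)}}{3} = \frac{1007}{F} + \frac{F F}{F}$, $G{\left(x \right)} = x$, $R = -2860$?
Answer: $- \frac{6247904520}{53615513173987} \approx -0.00011653$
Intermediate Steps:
$O{\left(F \right)} = 3 F + \frac{3021}{F}$ ($O{\left(F \right)} = 3 \left(\frac{1007}{F} + \frac{F F}{F}\right) = 3 \left(\frac{1007}{F} + \frac{F^{2}}{F}\right) = 3 \left(\frac{1007}{F} + F\right) = 3 \left(F + \frac{1007}{F}\right) = 3 F + \frac{3021}{F}$)
$\frac{1}{\frac{2647090 + G{\left(141 \right)}}{-4978654 - 3759674} + O{\left(R \right)}} = \frac{1}{\frac{2647090 + 141}{-4978654 - 3759674} + \left(3 \left(-2860\right) + \frac{3021}{-2860}\right)} = \frac{1}{\frac{2647231}{-8738328} + \left(-8580 + 3021 \left(- \frac{1}{2860}\right)\right)} = \frac{1}{2647231 \left(- \frac{1}{8738328}\right) - \frac{24541821}{2860}} = \frac{1}{- \frac{2647231}{8738328} - \frac{24541821}{2860}} = \frac{1}{- \frac{53615513173987}{6247904520}} = - \frac{6247904520}{53615513173987}$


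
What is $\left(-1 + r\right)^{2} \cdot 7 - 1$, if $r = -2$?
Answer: $62$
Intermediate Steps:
$\left(-1 + r\right)^{2} \cdot 7 - 1 = \left(-1 - 2\right)^{2} \cdot 7 - 1 = \left(-3\right)^{2} \cdot 7 - 1 = 9 \cdot 7 - 1 = 63 - 1 = 62$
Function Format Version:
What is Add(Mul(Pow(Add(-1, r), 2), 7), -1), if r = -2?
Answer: 62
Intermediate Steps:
Add(Mul(Pow(Add(-1, r), 2), 7), -1) = Add(Mul(Pow(Add(-1, -2), 2), 7), -1) = Add(Mul(Pow(-3, 2), 7), -1) = Add(Mul(9, 7), -1) = Add(63, -1) = 62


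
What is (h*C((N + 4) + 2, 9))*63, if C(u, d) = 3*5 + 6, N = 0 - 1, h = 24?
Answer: 31752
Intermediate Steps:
N = -1
C(u, d) = 21 (C(u, d) = 15 + 6 = 21)
(h*C((N + 4) + 2, 9))*63 = (24*21)*63 = 504*63 = 31752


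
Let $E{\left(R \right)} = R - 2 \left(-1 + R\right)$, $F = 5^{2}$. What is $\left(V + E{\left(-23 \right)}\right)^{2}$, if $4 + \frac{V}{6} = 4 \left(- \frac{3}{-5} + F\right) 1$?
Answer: $\frac{9467929}{25} \approx 3.7872 \cdot 10^{5}$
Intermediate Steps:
$F = 25$
$V = \frac{2952}{5}$ ($V = -24 + 6 \cdot 4 \left(- \frac{3}{-5} + 25\right) 1 = -24 + 6 \cdot 4 \left(\left(-3\right) \left(- \frac{1}{5}\right) + 25\right) 1 = -24 + 6 \cdot 4 \left(\frac{3}{5} + 25\right) 1 = -24 + 6 \cdot 4 \cdot \frac{128}{5} \cdot 1 = -24 + 6 \cdot \frac{512}{5} \cdot 1 = -24 + 6 \cdot \frac{512}{5} = -24 + \frac{3072}{5} = \frac{2952}{5} \approx 590.4$)
$E{\left(R \right)} = 2 - R$ ($E{\left(R \right)} = R - \left(-2 + 2 R\right) = 2 - R$)
$\left(V + E{\left(-23 \right)}\right)^{2} = \left(\frac{2952}{5} + \left(2 - -23\right)\right)^{2} = \left(\frac{2952}{5} + \left(2 + 23\right)\right)^{2} = \left(\frac{2952}{5} + 25\right)^{2} = \left(\frac{3077}{5}\right)^{2} = \frac{9467929}{25}$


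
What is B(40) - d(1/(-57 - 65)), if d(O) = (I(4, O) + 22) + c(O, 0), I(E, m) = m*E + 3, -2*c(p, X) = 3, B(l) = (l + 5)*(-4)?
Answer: -24823/122 ≈ -203.47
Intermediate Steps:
B(l) = -20 - 4*l (B(l) = (5 + l)*(-4) = -20 - 4*l)
c(p, X) = -3/2 (c(p, X) = -½*3 = -3/2)
I(E, m) = 3 + E*m (I(E, m) = E*m + 3 = 3 + E*m)
d(O) = 47/2 + 4*O (d(O) = ((3 + 4*O) + 22) - 3/2 = (25 + 4*O) - 3/2 = 47/2 + 4*O)
B(40) - d(1/(-57 - 65)) = (-20 - 4*40) - (47/2 + 4/(-57 - 65)) = (-20 - 160) - (47/2 + 4/(-122)) = -180 - (47/2 + 4*(-1/122)) = -180 - (47/2 - 2/61) = -180 - 1*2863/122 = -180 - 2863/122 = -24823/122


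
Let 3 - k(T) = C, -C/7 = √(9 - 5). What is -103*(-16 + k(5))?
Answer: -103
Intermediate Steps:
C = -14 (C = -7*√(9 - 5) = -7*√4 = -7*2 = -14)
k(T) = 17 (k(T) = 3 - 1*(-14) = 3 + 14 = 17)
-103*(-16 + k(5)) = -103*(-16 + 17) = -103*1 = -103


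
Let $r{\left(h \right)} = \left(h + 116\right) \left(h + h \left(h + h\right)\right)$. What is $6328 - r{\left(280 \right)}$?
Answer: $-62197352$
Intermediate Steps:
$r{\left(h \right)} = \left(116 + h\right) \left(h + 2 h^{2}\right)$ ($r{\left(h \right)} = \left(116 + h\right) \left(h + h 2 h\right) = \left(116 + h\right) \left(h + 2 h^{2}\right)$)
$6328 - r{\left(280 \right)} = 6328 - 280 \left(116 + 2 \cdot 280^{2} + 233 \cdot 280\right) = 6328 - 280 \left(116 + 2 \cdot 78400 + 65240\right) = 6328 - 280 \left(116 + 156800 + 65240\right) = 6328 - 280 \cdot 222156 = 6328 - 62203680 = -62197352$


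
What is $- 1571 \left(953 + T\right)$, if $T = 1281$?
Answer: $-3509614$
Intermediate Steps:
$- 1571 \left(953 + T\right) = - 1571 \left(953 + 1281\right) = \left(-1571\right) 2234 = -3509614$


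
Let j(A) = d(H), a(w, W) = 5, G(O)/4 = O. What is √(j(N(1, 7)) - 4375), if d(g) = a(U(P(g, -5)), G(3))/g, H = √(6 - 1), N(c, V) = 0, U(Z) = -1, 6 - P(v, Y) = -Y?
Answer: √(-4375 + √5) ≈ 66.127*I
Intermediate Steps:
P(v, Y) = 6 + Y (P(v, Y) = 6 - (-1)*Y = 6 + Y)
G(O) = 4*O
H = √5 ≈ 2.2361
d(g) = 5/g
j(A) = √5 (j(A) = 5/(√5) = 5*(√5/5) = √5)
√(j(N(1, 7)) - 4375) = √(√5 - 4375) = √(-4375 + √5)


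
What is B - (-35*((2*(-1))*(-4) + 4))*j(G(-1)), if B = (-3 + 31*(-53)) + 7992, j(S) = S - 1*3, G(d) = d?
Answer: 4666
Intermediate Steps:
j(S) = -3 + S (j(S) = S - 3 = -3 + S)
B = 6346 (B = (-3 - 1643) + 7992 = -1646 + 7992 = 6346)
B - (-35*((2*(-1))*(-4) + 4))*j(G(-1)) = 6346 - (-35*((2*(-1))*(-4) + 4))*(-3 - 1) = 6346 - (-35*(-2*(-4) + 4))*(-4) = 6346 - (-35*(8 + 4))*(-4) = 6346 - (-35*12)*(-4) = 6346 - (-420)*(-4) = 6346 - 1*1680 = 6346 - 1680 = 4666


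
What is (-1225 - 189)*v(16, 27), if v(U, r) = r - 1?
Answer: -36764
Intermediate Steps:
v(U, r) = -1 + r
(-1225 - 189)*v(16, 27) = (-1225 - 189)*(-1 + 27) = -1414*26 = -36764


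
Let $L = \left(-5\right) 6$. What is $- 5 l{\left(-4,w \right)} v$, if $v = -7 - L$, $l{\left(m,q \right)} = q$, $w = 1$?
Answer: $-115$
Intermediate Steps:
$L = -30$
$v = 23$ ($v = -7 - -30 = -7 + 30 = 23$)
$- 5 l{\left(-4,w \right)} v = \left(-5\right) 1 \cdot 23 = \left(-5\right) 23 = -115$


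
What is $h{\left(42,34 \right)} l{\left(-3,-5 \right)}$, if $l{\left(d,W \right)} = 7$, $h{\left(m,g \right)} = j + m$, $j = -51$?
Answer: $-63$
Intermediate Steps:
$h{\left(m,g \right)} = -51 + m$
$h{\left(42,34 \right)} l{\left(-3,-5 \right)} = \left(-51 + 42\right) 7 = \left(-9\right) 7 = -63$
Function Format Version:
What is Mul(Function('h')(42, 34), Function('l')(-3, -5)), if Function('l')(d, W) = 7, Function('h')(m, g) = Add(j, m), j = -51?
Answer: -63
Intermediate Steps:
Function('h')(m, g) = Add(-51, m)
Mul(Function('h')(42, 34), Function('l')(-3, -5)) = Mul(Add(-51, 42), 7) = Mul(-9, 7) = -63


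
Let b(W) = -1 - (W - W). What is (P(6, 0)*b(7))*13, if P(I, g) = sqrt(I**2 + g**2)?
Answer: -78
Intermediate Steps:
b(W) = -1 (b(W) = -1 - 1*0 = -1 + 0 = -1)
(P(6, 0)*b(7))*13 = (sqrt(6**2 + 0**2)*(-1))*13 = (sqrt(36 + 0)*(-1))*13 = (sqrt(36)*(-1))*13 = (6*(-1))*13 = -6*13 = -78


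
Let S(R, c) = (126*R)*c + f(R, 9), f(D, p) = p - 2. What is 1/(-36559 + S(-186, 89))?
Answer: -1/2122356 ≈ -4.7117e-7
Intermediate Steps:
f(D, p) = -2 + p
S(R, c) = 7 + 126*R*c (S(R, c) = (126*R)*c + (-2 + 9) = 126*R*c + 7 = 7 + 126*R*c)
1/(-36559 + S(-186, 89)) = 1/(-36559 + (7 + 126*(-186)*89)) = 1/(-36559 + (7 - 2085804)) = 1/(-36559 - 2085797) = 1/(-2122356) = -1/2122356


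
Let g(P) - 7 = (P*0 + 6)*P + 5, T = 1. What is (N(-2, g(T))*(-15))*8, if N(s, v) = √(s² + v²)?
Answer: -240*√82 ≈ -2173.3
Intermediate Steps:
g(P) = 12 + 6*P (g(P) = 7 + ((P*0 + 6)*P + 5) = 7 + ((0 + 6)*P + 5) = 7 + (6*P + 5) = 7 + (5 + 6*P) = 12 + 6*P)
(N(-2, g(T))*(-15))*8 = (√((-2)² + (12 + 6*1)²)*(-15))*8 = (√(4 + (12 + 6)²)*(-15))*8 = (√(4 + 18²)*(-15))*8 = (√(4 + 324)*(-15))*8 = (√328*(-15))*8 = ((2*√82)*(-15))*8 = -30*√82*8 = -240*√82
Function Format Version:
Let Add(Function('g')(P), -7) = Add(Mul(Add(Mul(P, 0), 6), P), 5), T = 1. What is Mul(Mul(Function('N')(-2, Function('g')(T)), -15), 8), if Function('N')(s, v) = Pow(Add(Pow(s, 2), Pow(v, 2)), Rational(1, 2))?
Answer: Mul(-240, Pow(82, Rational(1, 2))) ≈ -2173.3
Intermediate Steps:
Function('g')(P) = Add(12, Mul(6, P)) (Function('g')(P) = Add(7, Add(Mul(Add(Mul(P, 0), 6), P), 5)) = Add(7, Add(Mul(Add(0, 6), P), 5)) = Add(7, Add(Mul(6, P), 5)) = Add(7, Add(5, Mul(6, P))) = Add(12, Mul(6, P)))
Mul(Mul(Function('N')(-2, Function('g')(T)), -15), 8) = Mul(Mul(Pow(Add(Pow(-2, 2), Pow(Add(12, Mul(6, 1)), 2)), Rational(1, 2)), -15), 8) = Mul(Mul(Pow(Add(4, Pow(Add(12, 6), 2)), Rational(1, 2)), -15), 8) = Mul(Mul(Pow(Add(4, Pow(18, 2)), Rational(1, 2)), -15), 8) = Mul(Mul(Pow(Add(4, 324), Rational(1, 2)), -15), 8) = Mul(Mul(Pow(328, Rational(1, 2)), -15), 8) = Mul(Mul(Mul(2, Pow(82, Rational(1, 2))), -15), 8) = Mul(Mul(-30, Pow(82, Rational(1, 2))), 8) = Mul(-240, Pow(82, Rational(1, 2)))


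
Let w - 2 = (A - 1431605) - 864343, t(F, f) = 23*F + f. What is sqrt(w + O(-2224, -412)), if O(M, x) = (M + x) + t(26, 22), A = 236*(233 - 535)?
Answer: I*sqrt(2369234) ≈ 1539.2*I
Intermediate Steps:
t(F, f) = f + 23*F
A = -71272 (A = 236*(-302) = -71272)
O(M, x) = 620 + M + x (O(M, x) = (M + x) + (22 + 23*26) = (M + x) + (22 + 598) = (M + x) + 620 = 620 + M + x)
w = -2367218 (w = 2 + ((-71272 - 1431605) - 864343) = 2 + (-1502877 - 864343) = 2 - 2367220 = -2367218)
sqrt(w + O(-2224, -412)) = sqrt(-2367218 + (620 - 2224 - 412)) = sqrt(-2367218 - 2016) = sqrt(-2369234) = I*sqrt(2369234)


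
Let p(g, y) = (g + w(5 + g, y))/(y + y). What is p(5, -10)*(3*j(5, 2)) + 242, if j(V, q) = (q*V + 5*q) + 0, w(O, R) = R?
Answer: 257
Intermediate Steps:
j(V, q) = 5*q + V*q (j(V, q) = (V*q + 5*q) + 0 = (5*q + V*q) + 0 = 5*q + V*q)
p(g, y) = (g + y)/(2*y) (p(g, y) = (g + y)/(y + y) = (g + y)/((2*y)) = (g + y)*(1/(2*y)) = (g + y)/(2*y))
p(5, -10)*(3*j(5, 2)) + 242 = ((½)*(5 - 10)/(-10))*(3*(2*(5 + 5))) + 242 = ((½)*(-⅒)*(-5))*(3*(2*10)) + 242 = (3*20)/4 + 242 = (¼)*60 + 242 = 15 + 242 = 257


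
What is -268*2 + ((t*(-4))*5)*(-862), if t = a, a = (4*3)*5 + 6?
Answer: 1137304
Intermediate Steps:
a = 66 (a = 12*5 + 6 = 60 + 6 = 66)
t = 66
-268*2 + ((t*(-4))*5)*(-862) = -268*2 + ((66*(-4))*5)*(-862) = -536 - 264*5*(-862) = -536 - 1320*(-862) = -536 + 1137840 = 1137304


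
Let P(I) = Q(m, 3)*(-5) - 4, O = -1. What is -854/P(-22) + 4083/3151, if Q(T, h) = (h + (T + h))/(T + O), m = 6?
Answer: 1378141/25208 ≈ 54.671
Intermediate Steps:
Q(T, h) = (T + 2*h)/(-1 + T) (Q(T, h) = (h + (T + h))/(T - 1) = (T + 2*h)/(-1 + T))
P(I) = -16 (P(I) = ((6 + 2*3)/(-1 + 6))*(-5) - 4 = ((6 + 6)/5)*(-5) - 4 = ((1/5)*12)*(-5) - 4 = (12/5)*(-5) - 4 = -12 - 4 = -16)
-854/P(-22) + 4083/3151 = -854/(-16) + 4083/3151 = -854*(-1/16) + 4083*(1/3151) = 427/8 + 4083/3151 = 1378141/25208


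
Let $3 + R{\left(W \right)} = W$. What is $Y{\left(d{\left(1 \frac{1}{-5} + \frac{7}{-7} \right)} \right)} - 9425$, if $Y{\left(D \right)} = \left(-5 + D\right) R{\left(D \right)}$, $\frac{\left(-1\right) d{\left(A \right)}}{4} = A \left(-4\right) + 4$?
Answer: $- \frac{197234}{25} \approx -7889.4$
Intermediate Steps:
$R{\left(W \right)} = -3 + W$
$d{\left(A \right)} = -16 + 16 A$ ($d{\left(A \right)} = - 4 \left(A \left(-4\right) + 4\right) = - 4 \left(- 4 A + 4\right) = - 4 \left(4 - 4 A\right) = -16 + 16 A$)
$Y{\left(D \right)} = \left(-5 + D\right) \left(-3 + D\right)$
$Y{\left(d{\left(1 \frac{1}{-5} + \frac{7}{-7} \right)} \right)} - 9425 = \left(-5 + \left(-16 + 16 \left(1 \frac{1}{-5} + \frac{7}{-7}\right)\right)\right) \left(-3 + \left(-16 + 16 \left(1 \frac{1}{-5} + \frac{7}{-7}\right)\right)\right) - 9425 = \left(-5 + \left(-16 + 16 \left(1 \left(- \frac{1}{5}\right) + 7 \left(- \frac{1}{7}\right)\right)\right)\right) \left(-3 + \left(-16 + 16 \left(1 \left(- \frac{1}{5}\right) + 7 \left(- \frac{1}{7}\right)\right)\right)\right) - 9425 = \left(-5 + \left(-16 + 16 \left(- \frac{1}{5} - 1\right)\right)\right) \left(-3 + \left(-16 + 16 \left(- \frac{1}{5} - 1\right)\right)\right) - 9425 = \left(-5 + \left(-16 + 16 \left(- \frac{6}{5}\right)\right)\right) \left(-3 + \left(-16 + 16 \left(- \frac{6}{5}\right)\right)\right) - 9425 = \left(-5 - \frac{176}{5}\right) \left(-3 - \frac{176}{5}\right) - 9425 = \left(- \frac{201}{5}\right) \left(- \frac{191}{5}\right) - 9425 = \frac{38391}{25} - 9425 = - \frac{197234}{25}$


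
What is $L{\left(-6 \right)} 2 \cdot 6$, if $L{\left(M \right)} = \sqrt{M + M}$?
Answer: $24 i \sqrt{3} \approx 41.569 i$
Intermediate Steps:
$L{\left(M \right)} = \sqrt{2} \sqrt{M}$ ($L{\left(M \right)} = \sqrt{2 M} = \sqrt{2} \sqrt{M}$)
$L{\left(-6 \right)} 2 \cdot 6 = \sqrt{2} \sqrt{-6} \cdot 2 \cdot 6 = \sqrt{2} i \sqrt{6} \cdot 12 = 2 i \sqrt{3} \cdot 12 = 24 i \sqrt{3}$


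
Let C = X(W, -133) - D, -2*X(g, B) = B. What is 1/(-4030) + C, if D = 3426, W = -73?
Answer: -6769393/2015 ≈ -3359.5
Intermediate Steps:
X(g, B) = -B/2
C = -6719/2 (C = -½*(-133) - 1*3426 = 133/2 - 3426 = -6719/2 ≈ -3359.5)
1/(-4030) + C = 1/(-4030) - 6719/2 = -1/4030 - 6719/2 = -6769393/2015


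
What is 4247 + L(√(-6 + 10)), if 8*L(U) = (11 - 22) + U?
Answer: 33967/8 ≈ 4245.9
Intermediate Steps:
L(U) = -11/8 + U/8 (L(U) = ((11 - 22) + U)/8 = (-11 + U)/8 = -11/8 + U/8)
4247 + L(√(-6 + 10)) = 4247 + (-11/8 + √(-6 + 10)/8) = 4247 + (-11/8 + √4/8) = 4247 + (-11/8 + (⅛)*2) = 4247 + (-11/8 + ¼) = 4247 - 9/8 = 33967/8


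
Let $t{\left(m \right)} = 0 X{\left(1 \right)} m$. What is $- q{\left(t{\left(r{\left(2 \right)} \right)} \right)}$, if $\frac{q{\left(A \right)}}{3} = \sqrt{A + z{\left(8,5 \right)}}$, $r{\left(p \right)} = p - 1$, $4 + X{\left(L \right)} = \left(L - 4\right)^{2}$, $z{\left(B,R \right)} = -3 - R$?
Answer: $- 6 i \sqrt{2} \approx - 8.4853 i$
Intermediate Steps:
$X{\left(L \right)} = -4 + \left(-4 + L\right)^{2}$ ($X{\left(L \right)} = -4 + \left(L - 4\right)^{2} = -4 + \left(-4 + L\right)^{2}$)
$r{\left(p \right)} = -1 + p$
$t{\left(m \right)} = 0$ ($t{\left(m \right)} = 0 \left(-4 + \left(-4 + 1\right)^{2}\right) m = 0 \left(-4 + \left(-3\right)^{2}\right) m = 0 \left(-4 + 9\right) m = 0 \cdot 5 m = 0 m = 0$)
$q{\left(A \right)} = 3 \sqrt{-8 + A}$ ($q{\left(A \right)} = 3 \sqrt{A - 8} = 3 \sqrt{-8 + A}$)
$- q{\left(t{\left(r{\left(2 \right)} \right)} \right)} = - 3 \sqrt{-8 + 0} = - 3 \sqrt{-8} = - 3 \cdot 2 i \sqrt{2} = - 6 i \sqrt{2}$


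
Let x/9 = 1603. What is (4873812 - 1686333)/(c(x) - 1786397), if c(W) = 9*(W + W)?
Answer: -3187479/1526711 ≈ -2.0878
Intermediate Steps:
x = 14427 (x = 9*1603 = 14427)
c(W) = 18*W (c(W) = 9*(2*W) = 18*W)
(4873812 - 1686333)/(c(x) - 1786397) = (4873812 - 1686333)/(18*14427 - 1786397) = 3187479/(259686 - 1786397) = 3187479/(-1526711) = 3187479*(-1/1526711) = -3187479/1526711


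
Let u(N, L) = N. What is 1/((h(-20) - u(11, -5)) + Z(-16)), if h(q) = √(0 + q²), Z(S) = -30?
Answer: -1/21 ≈ -0.047619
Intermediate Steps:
h(q) = √(q²)
1/((h(-20) - u(11, -5)) + Z(-16)) = 1/((√((-20)²) - 1*11) - 30) = 1/((√400 - 11) - 30) = 1/((20 - 11) - 30) = 1/(9 - 30) = 1/(-21) = -1/21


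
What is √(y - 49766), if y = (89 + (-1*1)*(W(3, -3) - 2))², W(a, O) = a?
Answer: I*√42022 ≈ 204.99*I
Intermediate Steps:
y = 7744 (y = (89 + (-1*1)*(3 - 2))² = (89 - 1*1)² = (89 - 1)² = 88² = 7744)
√(y - 49766) = √(7744 - 49766) = √(-42022) = I*√42022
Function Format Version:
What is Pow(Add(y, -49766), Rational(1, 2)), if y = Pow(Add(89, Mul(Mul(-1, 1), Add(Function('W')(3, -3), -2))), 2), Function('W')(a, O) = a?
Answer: Mul(I, Pow(42022, Rational(1, 2))) ≈ Mul(204.99, I)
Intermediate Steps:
y = 7744 (y = Pow(Add(89, Mul(Mul(-1, 1), Add(3, -2))), 2) = Pow(Add(89, Mul(-1, 1)), 2) = Pow(Add(89, -1), 2) = Pow(88, 2) = 7744)
Pow(Add(y, -49766), Rational(1, 2)) = Pow(Add(7744, -49766), Rational(1, 2)) = Pow(-42022, Rational(1, 2)) = Mul(I, Pow(42022, Rational(1, 2)))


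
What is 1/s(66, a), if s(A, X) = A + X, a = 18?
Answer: 1/84 ≈ 0.011905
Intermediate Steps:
1/s(66, a) = 1/(66 + 18) = 1/84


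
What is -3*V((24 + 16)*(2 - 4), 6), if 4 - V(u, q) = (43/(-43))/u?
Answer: -957/80 ≈ -11.962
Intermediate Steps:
V(u, q) = 4 + 1/u (V(u, q) = 4 - 43/(-43)/u = 4 - 43*(-1/43)/u = 4 - (-1)/u = 4 + 1/u)
-3*V((24 + 16)*(2 - 4), 6) = -3*(4 + 1/((24 + 16)*(2 - 4))) = -3*(4 + 1/(40*(-2))) = -3*(4 + 1/(-80)) = -3*(4 - 1/80) = -3*319/80 = -957/80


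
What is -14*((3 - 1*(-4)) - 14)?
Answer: 98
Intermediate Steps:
-14*((3 - 1*(-4)) - 14) = -14*((3 + 4) - 14) = -14*(7 - 14) = -14*(-7) = 98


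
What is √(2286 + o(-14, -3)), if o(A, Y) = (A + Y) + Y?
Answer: √2266 ≈ 47.603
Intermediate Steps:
o(A, Y) = A + 2*Y
√(2286 + o(-14, -3)) = √(2286 + (-14 + 2*(-3))) = √(2286 + (-14 - 6)) = √(2286 - 20) = √2266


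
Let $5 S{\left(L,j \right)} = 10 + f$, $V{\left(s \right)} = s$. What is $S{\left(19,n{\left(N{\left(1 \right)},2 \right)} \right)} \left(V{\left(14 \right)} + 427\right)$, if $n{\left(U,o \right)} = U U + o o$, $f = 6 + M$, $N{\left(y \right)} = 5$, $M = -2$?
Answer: $\frac{6174}{5} \approx 1234.8$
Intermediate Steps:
$f = 4$ ($f = 6 - 2 = 4$)
$n{\left(U,o \right)} = U^{2} + o^{2}$
$S{\left(L,j \right)} = \frac{14}{5}$ ($S{\left(L,j \right)} = \frac{10 + 4}{5} = \frac{1}{5} \cdot 14 = \frac{14}{5}$)
$S{\left(19,n{\left(N{\left(1 \right)},2 \right)} \right)} \left(V{\left(14 \right)} + 427\right) = \frac{14 \left(14 + 427\right)}{5} = \frac{14}{5} \cdot 441 = \frac{6174}{5}$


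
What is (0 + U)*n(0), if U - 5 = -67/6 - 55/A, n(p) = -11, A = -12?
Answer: 209/12 ≈ 17.417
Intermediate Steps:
U = -19/12 (U = 5 + (-67/6 - 55/(-12)) = 5 + (-67*1/6 - 55*(-1/12)) = 5 + (-67/6 + 55/12) = 5 - 79/12 = -19/12 ≈ -1.5833)
(0 + U)*n(0) = (0 - 19/12)*(-11) = -19/12*(-11) = 209/12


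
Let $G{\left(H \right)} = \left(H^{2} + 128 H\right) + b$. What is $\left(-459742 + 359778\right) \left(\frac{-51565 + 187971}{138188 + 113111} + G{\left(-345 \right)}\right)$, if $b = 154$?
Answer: $- \frac{1884554924600868}{251299} \approx -7.4993 \cdot 10^{9}$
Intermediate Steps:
$G{\left(H \right)} = 154 + H^{2} + 128 H$ ($G{\left(H \right)} = \left(H^{2} + 128 H\right) + 154 = 154 + H^{2} + 128 H$)
$\left(-459742 + 359778\right) \left(\frac{-51565 + 187971}{138188 + 113111} + G{\left(-345 \right)}\right) = \left(-459742 + 359778\right) \left(\frac{-51565 + 187971}{138188 + 113111} + \left(154 + \left(-345\right)^{2} + 128 \left(-345\right)\right)\right) = - 99964 \left(\frac{136406}{251299} + \left(154 + 119025 - 44160\right)\right) = - 99964 \left(136406 \cdot \frac{1}{251299} + 75019\right) = - 99964 \left(\frac{136406}{251299} + 75019\right) = \left(-99964\right) \frac{18852336087}{251299} = - \frac{1884554924600868}{251299}$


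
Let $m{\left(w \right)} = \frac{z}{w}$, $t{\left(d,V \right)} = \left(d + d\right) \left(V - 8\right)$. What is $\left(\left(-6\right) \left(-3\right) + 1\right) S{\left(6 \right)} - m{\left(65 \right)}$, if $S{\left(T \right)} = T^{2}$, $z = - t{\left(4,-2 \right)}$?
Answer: $\frac{8876}{13} \approx 682.77$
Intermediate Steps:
$t{\left(d,V \right)} = 2 d \left(-8 + V\right)$
$z = 80$ ($z = - 2 \cdot 4 \left(-8 - 2\right) = - 2 \cdot 4 \left(-10\right) = \left(-1\right) \left(-80\right) = 80$)
$m{\left(w \right)} = \frac{80}{w}$
$\left(\left(-6\right) \left(-3\right) + 1\right) S{\left(6 \right)} - m{\left(65 \right)} = \left(\left(-6\right) \left(-3\right) + 1\right) 6^{2} - \frac{80}{65} = \left(18 + 1\right) 36 - 80 \cdot \frac{1}{65} = 19 \cdot 36 - \frac{16}{13} = 684 - \frac{16}{13} = \frac{8876}{13}$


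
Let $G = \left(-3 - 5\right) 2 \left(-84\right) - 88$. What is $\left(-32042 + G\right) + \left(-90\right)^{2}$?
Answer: $-22686$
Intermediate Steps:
$G = 1256$ ($G = \left(-3 - 5\right) 2 \left(-84\right) - 88 = \left(-8\right) 2 \left(-84\right) - 88 = \left(-16\right) \left(-84\right) - 88 = 1344 - 88 = 1256$)
$\left(-32042 + G\right) + \left(-90\right)^{2} = \left(-32042 + 1256\right) + \left(-90\right)^{2} = -30786 + 8100 = -22686$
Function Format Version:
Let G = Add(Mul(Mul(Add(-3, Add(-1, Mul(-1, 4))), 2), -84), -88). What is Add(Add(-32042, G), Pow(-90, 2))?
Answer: -22686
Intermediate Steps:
G = 1256 (G = Add(Mul(Mul(Add(-3, Add(-1, -4)), 2), -84), -88) = Add(Mul(Mul(Add(-3, -5), 2), -84), -88) = Add(Mul(Mul(-8, 2), -84), -88) = Add(Mul(-16, -84), -88) = Add(1344, -88) = 1256)
Add(Add(-32042, G), Pow(-90, 2)) = Add(Add(-32042, 1256), Pow(-90, 2)) = Add(-30786, 8100) = -22686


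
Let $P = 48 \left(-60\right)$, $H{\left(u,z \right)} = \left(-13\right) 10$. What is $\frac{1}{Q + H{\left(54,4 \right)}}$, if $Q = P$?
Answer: $- \frac{1}{3010} \approx -0.00033223$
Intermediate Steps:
$H{\left(u,z \right)} = -130$
$P = -2880$
$Q = -2880$
$\frac{1}{Q + H{\left(54,4 \right)}} = \frac{1}{-2880 - 130} = \frac{1}{-3010} = - \frac{1}{3010}$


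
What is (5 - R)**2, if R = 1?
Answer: 16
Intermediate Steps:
(5 - R)**2 = (5 - 1*1)**2 = (5 - 1)**2 = 4**2 = 16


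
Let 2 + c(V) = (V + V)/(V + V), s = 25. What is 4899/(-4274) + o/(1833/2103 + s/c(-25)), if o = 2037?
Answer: -515488702/6024203 ≈ -85.570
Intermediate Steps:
c(V) = -1 (c(V) = -2 + (V + V)/(V + V) = -2 + (2*V)/((2*V)) = -2 + (2*V)*(1/(2*V)) = -2 + 1 = -1)
4899/(-4274) + o/(1833/2103 + s/c(-25)) = 4899/(-4274) + 2037/(1833/2103 + 25/(-1)) = 4899*(-1/4274) + 2037/(1833*(1/2103) + 25*(-1)) = -4899/4274 + 2037/(611/701 - 25) = -4899/4274 + 2037/(-16914/701) = -4899/4274 + 2037*(-701/16914) = -4899/4274 - 475979/5638 = -515488702/6024203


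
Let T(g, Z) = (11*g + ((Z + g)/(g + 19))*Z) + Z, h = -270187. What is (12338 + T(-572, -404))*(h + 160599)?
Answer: -298706422536/553 ≈ -5.4016e+8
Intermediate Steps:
T(g, Z) = Z + 11*g + Z*(Z + g)/(19 + g) (T(g, Z) = (11*g + ((Z + g)/(19 + g))*Z) + Z = (11*g + Z*(Z + g)/(19 + g)) + Z = Z + 11*g + Z*(Z + g)/(19 + g))
(12338 + T(-572, -404))*(h + 160599) = (12338 + ((-404)² + 11*(-572)² + 19*(-404) + 209*(-572) + 2*(-404)*(-572))/(19 - 572))*(-270187 + 160599) = (12338 + (163216 + 11*327184 - 7676 - 119548 + 462176)/(-553))*(-109588) = (12338 - (163216 + 3599024 - 7676 - 119548 + 462176)/553)*(-109588) = (12338 - 1/553*4097192)*(-109588) = (12338 - 4097192/553)*(-109588) = (2725722/553)*(-109588) = -298706422536/553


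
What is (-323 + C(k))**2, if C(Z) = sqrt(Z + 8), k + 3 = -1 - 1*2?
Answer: (323 - sqrt(2))**2 ≈ 1.0342e+5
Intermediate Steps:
k = -6 (k = -3 + (-1 - 1*2) = -3 + (-1 - 2) = -3 - 3 = -6)
C(Z) = sqrt(8 + Z)
(-323 + C(k))**2 = (-323 + sqrt(8 - 6))**2 = (-323 + sqrt(2))**2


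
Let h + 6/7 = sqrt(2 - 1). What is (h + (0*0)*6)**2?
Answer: 1/49 ≈ 0.020408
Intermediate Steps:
h = 1/7 (h = -6/7 + sqrt(2 - 1) = -6/7 + sqrt(1) = -6/7 + 1 = 1/7 ≈ 0.14286)
(h + (0*0)*6)**2 = (1/7 + (0*0)*6)**2 = (1/7 + 0*6)**2 = (1/7 + 0)**2 = (1/7)**2 = 1/49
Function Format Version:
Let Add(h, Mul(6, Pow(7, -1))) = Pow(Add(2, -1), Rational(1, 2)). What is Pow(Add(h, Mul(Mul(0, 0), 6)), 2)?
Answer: Rational(1, 49) ≈ 0.020408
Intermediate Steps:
h = Rational(1, 7) (h = Add(Rational(-6, 7), Pow(Add(2, -1), Rational(1, 2))) = Add(Rational(-6, 7), Pow(1, Rational(1, 2))) = Add(Rational(-6, 7), 1) = Rational(1, 7) ≈ 0.14286)
Pow(Add(h, Mul(Mul(0, 0), 6)), 2) = Pow(Add(Rational(1, 7), Mul(Mul(0, 0), 6)), 2) = Pow(Add(Rational(1, 7), Mul(0, 6)), 2) = Pow(Add(Rational(1, 7), 0), 2) = Pow(Rational(1, 7), 2) = Rational(1, 49)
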